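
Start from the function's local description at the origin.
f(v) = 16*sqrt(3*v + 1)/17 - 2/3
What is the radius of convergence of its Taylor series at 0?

The radius of convergence is 1/3.

Branch term (16/17)*sqrt(1 - v/(-1/3)): its argument vanishes at v = -1/3, a square-root branch point, modulus 1/3.
The radius of convergence is the smallest modulus among the singular points: 1/3.


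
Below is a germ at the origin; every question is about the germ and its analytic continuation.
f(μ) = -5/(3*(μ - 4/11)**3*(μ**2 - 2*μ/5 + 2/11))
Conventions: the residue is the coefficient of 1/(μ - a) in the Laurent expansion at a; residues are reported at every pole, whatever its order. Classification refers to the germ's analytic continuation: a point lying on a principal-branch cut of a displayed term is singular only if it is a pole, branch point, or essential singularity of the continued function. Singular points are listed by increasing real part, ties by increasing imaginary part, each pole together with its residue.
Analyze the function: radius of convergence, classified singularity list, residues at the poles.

Denominator factor (μ**2 - 2*μ/5 + 2/11): discriminant -156/275, complex-conjugate roots (1/5) + ((1/55)*sqrt(429))*i and (1/5) - ((1/55)*sqrt(429))*i; poles of order 1, moduli (1/11)*sqrt(22) and (1/11)*sqrt(22).
Denominator factor (μ - 4/11)^3: pole of order 3 at 4/11, modulus 4/11.
The radius of convergence is the smallest modulus among the singular points: 4/11.
The factor μ**2 - 2*μ/5 + 2/11 splits as (μ - a)(μ - a') with a = (1/5) - ((1/55)*sqrt(429))*i, a' = (1/5) + ((1/55)*sqrt(429))*i. At the order-1 pole a set g(μ) = (μ - a)*f(μ) = [-5/(3*(μ - 4/11)**3)] / (μ - a').
Simple pole: residue = g(a) at a = (1/5) - ((1/55)*sqrt(429))*i, which is (-11346775/1061208) - ((2229425/1532856)*sqrt(429))*i.
The factor μ**2 - 2*μ/5 + 2/11 splits as (μ - a)(μ - a') with a = (1/5) + ((1/55)*sqrt(429))*i, a' = (1/5) - ((1/55)*sqrt(429))*i. At the order-1 pole a set g(μ) = (μ - a)*f(μ) = [-5/(3*(μ - 4/11)**3)] / (μ - a').
Simple pole: residue = g(a) at a = (1/5) + ((1/55)*sqrt(429))*i, which is (-11346775/1061208) + ((2229425/1532856)*sqrt(429))*i.
At the order-3 pole 4/11 set g(μ) = (μ - (4/11))^3*f(μ) = -5/(3*(μ**2 - 2*μ/5 + 2/11)).
Order-3 pole: residue = g''(a)/2; g''(4/11) = 11346775/265302, so the residue is 11346775/530604.
List the singular points by increasing real part (a conjugate pair: the negative imaginary part first).

Radius of convergence at 0: 4/11.
At (1/5) - ((1/55)*sqrt(429))*i: a pole of order 1; residue (-11346775/1061208) - ((2229425/1532856)*sqrt(429))*i.
At (1/5) + ((1/55)*sqrt(429))*i: a pole of order 1; residue (-11346775/1061208) + ((2229425/1532856)*sqrt(429))*i.
At 4/11: a pole of order 3; residue 11346775/530604.


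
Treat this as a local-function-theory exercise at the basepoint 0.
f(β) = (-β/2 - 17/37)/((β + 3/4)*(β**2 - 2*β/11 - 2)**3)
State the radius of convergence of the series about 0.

The radius of convergence is 3/4.

Denominator factor (β**2 - 2*β/11 - 2)^3: discriminant 972/121, real irrational roots 1/11 + (9/11)*sqrt(3) and 1/11 - (9/11)*sqrt(3); poles of order 3, moduli 1/11 + (9/11)*sqrt(3) and -1/11 + (9/11)*sqrt(3).
Denominator factor (β + 3/4): pole of order 1 at -3/4, modulus 3/4.
The radius of convergence is the smallest modulus among the singular points: 3/4.


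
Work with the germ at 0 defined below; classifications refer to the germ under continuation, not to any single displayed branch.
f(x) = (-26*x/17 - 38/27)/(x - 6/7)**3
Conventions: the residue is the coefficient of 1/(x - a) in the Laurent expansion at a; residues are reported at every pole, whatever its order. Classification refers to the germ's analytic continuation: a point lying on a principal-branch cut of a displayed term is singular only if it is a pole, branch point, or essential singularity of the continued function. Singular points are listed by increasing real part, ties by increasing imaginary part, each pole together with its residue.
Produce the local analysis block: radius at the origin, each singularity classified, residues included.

Radius of convergence at 0: 6/7.
At 6/7: a pole of order 3; residue 0.

Denominator factor (x - 6/7)^3: pole of order 3 at 6/7, modulus 6/7.
The radius of convergence is the smallest modulus among the singular points: 6/7.
At the order-3 pole 6/7 set g(x) = (x - (6/7))^3*f(x) = -26*x/17 - 38/27.
Order-3 pole: residue = g''(a)/2; g''(6/7) = 0, so the residue is 0.


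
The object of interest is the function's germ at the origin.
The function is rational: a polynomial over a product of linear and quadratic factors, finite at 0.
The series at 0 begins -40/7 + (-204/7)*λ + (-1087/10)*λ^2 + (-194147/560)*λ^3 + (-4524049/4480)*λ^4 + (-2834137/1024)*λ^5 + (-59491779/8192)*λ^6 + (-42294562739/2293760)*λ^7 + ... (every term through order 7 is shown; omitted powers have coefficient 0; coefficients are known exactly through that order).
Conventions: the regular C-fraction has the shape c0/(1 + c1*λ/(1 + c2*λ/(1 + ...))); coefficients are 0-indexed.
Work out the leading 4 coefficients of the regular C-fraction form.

The regular C-fraction coefficients are [-40/7, -51/10, 559/408, -2097349/1425450].

Taylor coefficients (read off): a_0 = -40/7, a_1 = -204/7, a_2 = -1087/10, a_3 = -194147/560.
c0 = a_0 = -40/7. Peel one level at a time: if S = 1 + c*λ/S' with S'(0) = 1, then c is the λ-coefficient of S and S' = c*λ/(S - 1).
S_1 = c0/f = 1 + (-51/10)*λ + (559/80)*λ^2 + ...; c1 = -51/10.
S_2 = c1*λ/(S_1 - 1) = 1 + (559/408)*λ + (2097349/1040400)*λ^2 + ...; c2 = 559/408.
S_3 = c2*λ/(S_2 - 1) = 1 + (-2097349/1425450)*λ + ...; c3 = -2097349/1425450.


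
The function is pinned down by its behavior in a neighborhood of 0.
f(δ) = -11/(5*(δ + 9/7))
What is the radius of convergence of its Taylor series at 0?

Denominator factor (δ + 9/7): pole of order 1 at -9/7, modulus 9/7.
The radius of convergence is the smallest modulus among the singular points: 9/7.

The radius of convergence is 9/7.


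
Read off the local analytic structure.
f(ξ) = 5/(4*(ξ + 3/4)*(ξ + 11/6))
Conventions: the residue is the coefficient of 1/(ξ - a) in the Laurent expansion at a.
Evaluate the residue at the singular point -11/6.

The residue is -15/13.

At the order-1 pole -11/6 set g(ξ) = (ξ - (-11/6))*f(ξ) = 5/(4*(ξ + 3/4)).
Simple pole: residue = g(a) at a = -11/6, which is -15/13.


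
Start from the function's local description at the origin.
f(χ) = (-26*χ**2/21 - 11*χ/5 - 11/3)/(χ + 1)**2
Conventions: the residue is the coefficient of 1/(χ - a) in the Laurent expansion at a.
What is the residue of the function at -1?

The residue is 29/105.

At the order-2 pole -1 set g(χ) = (χ - (-1))^2*f(χ) = -26*χ**2/21 - 11*χ/5 - 11/3.
Order-2 pole: residue = g'(a); g'(-1) = 29/105, so the residue is 29/105.


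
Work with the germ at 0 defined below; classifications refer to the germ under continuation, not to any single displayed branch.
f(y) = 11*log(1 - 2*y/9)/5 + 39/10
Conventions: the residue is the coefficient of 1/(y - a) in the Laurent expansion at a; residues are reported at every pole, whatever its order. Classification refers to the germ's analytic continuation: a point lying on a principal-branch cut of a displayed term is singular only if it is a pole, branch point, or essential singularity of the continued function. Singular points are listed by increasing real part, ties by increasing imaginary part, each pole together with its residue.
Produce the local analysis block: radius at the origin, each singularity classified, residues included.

Branch term (11/5)*log(1 - y/(9/2)): its argument vanishes at y = 9/2, a logarithmic branch point, modulus 9/2.
The radius of convergence is the smallest modulus among the singular points: 9/2.

Radius of convergence at 0: 9/2.
At 9/2: a logarithmic branch point.


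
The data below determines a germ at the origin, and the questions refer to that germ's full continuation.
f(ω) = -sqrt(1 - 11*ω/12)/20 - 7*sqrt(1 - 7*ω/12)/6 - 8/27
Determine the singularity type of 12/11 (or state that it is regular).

The term (-1/20)*sqrt(1 - ω/(12/11)) has argument 1 - 12/11/(12/11) = 0 at 12/11: a square-root (algebraic, two-sheeted) branch point; the remaining terms are analytic or single-valued there.

The point is an algebraic (square-root) branch point.


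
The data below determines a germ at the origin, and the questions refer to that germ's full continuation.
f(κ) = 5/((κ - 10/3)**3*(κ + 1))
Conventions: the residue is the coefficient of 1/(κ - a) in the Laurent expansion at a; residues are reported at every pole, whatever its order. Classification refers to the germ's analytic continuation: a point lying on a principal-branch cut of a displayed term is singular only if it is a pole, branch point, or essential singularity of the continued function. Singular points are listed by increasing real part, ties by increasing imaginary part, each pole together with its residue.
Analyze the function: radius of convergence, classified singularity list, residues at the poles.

Radius of convergence at 0: 1.
At -1: a pole of order 1; residue -135/2197.
At 10/3: a pole of order 3; residue 135/2197.

Denominator factor (κ - 10/3)^3: pole of order 3 at 10/3, modulus 10/3.
Denominator factor (κ + 1): pole of order 1 at -1, modulus 1.
The radius of convergence is the smallest modulus among the singular points: 1.
At the order-1 pole -1 set g(κ) = (κ - (-1))*f(κ) = 5/(κ - 10/3)**3.
Simple pole: residue = g(a) at a = -1, which is -135/2197.
At the order-3 pole 10/3 set g(κ) = (κ - (10/3))^3*f(κ) = 5/(κ + 1).
Order-3 pole: residue = g''(a)/2; g''(10/3) = 270/2197, so the residue is 135/2197.
List the singular points by increasing real part (a conjugate pair: the negative imaginary part first).


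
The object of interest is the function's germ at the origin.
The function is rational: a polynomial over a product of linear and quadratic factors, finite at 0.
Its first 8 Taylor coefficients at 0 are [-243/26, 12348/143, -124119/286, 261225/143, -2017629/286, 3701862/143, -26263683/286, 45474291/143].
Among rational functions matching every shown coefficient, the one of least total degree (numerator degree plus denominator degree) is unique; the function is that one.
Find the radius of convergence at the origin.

The radius of convergence is 1/3.

No rational of total degree below 3 reproduces all 8 coefficients; solving the [1/2] Pade equations on them gives f(n) = (37*n/11 - 27/26)/(n + 1/3)**2, whose expansion matches every shown term.
Denominator factor (n + 1/3)^2: pole of order 2 at -1/3, modulus 1/3.
The radius of convergence is the smallest modulus among the singular points: 1/3.


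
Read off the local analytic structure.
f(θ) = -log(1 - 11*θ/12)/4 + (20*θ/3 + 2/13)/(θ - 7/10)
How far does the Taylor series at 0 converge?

The radius of convergence is 7/10.

Denominator factor (θ - 7/10): pole of order 1 at 7/10, modulus 7/10.
Branch term (-1/4)*log(1 - θ/(12/11)): its argument vanishes at θ = 12/11, a logarithmic branch point, modulus 12/11.
The radius of convergence is the smallest modulus among the singular points: 7/10.


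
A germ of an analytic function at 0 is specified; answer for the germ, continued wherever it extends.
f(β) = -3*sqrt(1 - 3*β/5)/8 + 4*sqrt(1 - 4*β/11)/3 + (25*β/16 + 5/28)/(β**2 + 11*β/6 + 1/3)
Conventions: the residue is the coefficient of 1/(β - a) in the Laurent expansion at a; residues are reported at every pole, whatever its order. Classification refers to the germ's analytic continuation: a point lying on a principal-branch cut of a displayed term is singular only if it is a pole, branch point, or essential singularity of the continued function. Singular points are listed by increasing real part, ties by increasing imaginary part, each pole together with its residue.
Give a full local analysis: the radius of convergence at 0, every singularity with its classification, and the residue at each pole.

Radius of convergence at 0: 11/12 - (1/12)*sqrt(73).
At -11/12 - (1/12)*sqrt(73): a pole of order 1; residue 25/32 + (1685/16352)*sqrt(73).
At -11/12 + (1/12)*sqrt(73): a pole of order 1; residue 25/32 - (1685/16352)*sqrt(73).
At 5/3: an algebraic (square-root) branch point.
At 11/4: an algebraic (square-root) branch point.

Denominator factor (β**2 + 11*β/6 + 1/3): discriminant 73/36, real irrational roots -11/12 + (1/12)*sqrt(73) and -11/12 - (1/12)*sqrt(73); poles of order 1, moduli 11/12 - (1/12)*sqrt(73) and 11/12 + (1/12)*sqrt(73).
Branch term (-3/8)*sqrt(1 - β/(5/3)): its argument vanishes at β = 5/3, a square-root branch point, modulus 5/3.
Branch term (4/3)*sqrt(1 - β/(11/4)): its argument vanishes at β = 11/4, a square-root branch point, modulus 11/4.
The radius of convergence is the smallest modulus among the singular points: 11/12 - (1/12)*sqrt(73).
The branch terms are analytic at -11/12 - (1/12)*sqrt(73) and contribute nothing to the residue; only the rational part matters.
The factor β**2 + 11*β/6 + 1/3 splits as (β - a)(β - a') with a = -11/12 - (1/12)*sqrt(73), a' = -11/12 + (1/12)*sqrt(73). At the order-1 pole a set g(β) = (β - a)*(rational part) = [25*β/16 + 5/28] / (β - a').
Simple pole: residue = g(a) at a = -11/12 - (1/12)*sqrt(73), which is 25/32 + (1685/16352)*sqrt(73).
The branch terms are analytic at -11/12 + (1/12)*sqrt(73) and contribute nothing to the residue; only the rational part matters.
The factor β**2 + 11*β/6 + 1/3 splits as (β - a)(β - a') with a = -11/12 + (1/12)*sqrt(73), a' = -11/12 - (1/12)*sqrt(73). At the order-1 pole a set g(β) = (β - a)*(rational part) = [25*β/16 + 5/28] / (β - a').
Simple pole: residue = g(a) at a = -11/12 + (1/12)*sqrt(73), which is 25/32 - (1685/16352)*sqrt(73).
List the singular points by increasing real part (a conjugate pair: the negative imaginary part first).


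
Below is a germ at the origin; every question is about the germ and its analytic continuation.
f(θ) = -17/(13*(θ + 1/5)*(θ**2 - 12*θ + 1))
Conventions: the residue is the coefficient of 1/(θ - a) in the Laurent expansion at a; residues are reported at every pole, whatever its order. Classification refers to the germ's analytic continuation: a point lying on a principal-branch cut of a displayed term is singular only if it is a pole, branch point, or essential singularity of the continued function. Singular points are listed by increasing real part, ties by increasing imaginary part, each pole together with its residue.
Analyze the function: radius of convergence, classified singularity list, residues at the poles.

Radius of convergence at 0: 6 - sqrt(35).
At -1/5: a pole of order 1; residue -425/1118.
At 6 - sqrt(35): a pole of order 1; residue 425/2236 + (527/15652)*sqrt(35).
At 6 + sqrt(35): a pole of order 1; residue 425/2236 - (527/15652)*sqrt(35).

Denominator factor (θ + 1/5): pole of order 1 at -1/5, modulus 1/5.
Denominator factor (θ**2 - 12*θ + 1): discriminant 140, real irrational roots 6 + sqrt(35) and 6 - sqrt(35); poles of order 1, moduli 6 + sqrt(35) and 6 - sqrt(35).
The radius of convergence is the smallest modulus among the singular points: 6 - sqrt(35).
At the order-1 pole -1/5 set g(θ) = (θ - (-1/5))*f(θ) = -17/(13*(θ**2 - 12*θ + 1)).
Simple pole: residue = g(a) at a = -1/5, which is -425/1118.
The factor θ**2 - 12*θ + 1 splits as (θ - a)(θ - a') with a = 6 - sqrt(35), a' = 6 + sqrt(35). At the order-1 pole a set g(θ) = (θ - a)*f(θ) = [-17/(13*(θ + 1/5))] / (θ - a').
Simple pole: residue = g(a) at a = 6 - sqrt(35), which is 425/2236 + (527/15652)*sqrt(35).
The factor θ**2 - 12*θ + 1 splits as (θ - a)(θ - a') with a = 6 + sqrt(35), a' = 6 - sqrt(35). At the order-1 pole a set g(θ) = (θ - a)*f(θ) = [-17/(13*(θ + 1/5))] / (θ - a').
Simple pole: residue = g(a) at a = 6 + sqrt(35), which is 425/2236 - (527/15652)*sqrt(35).
List the singular points by increasing real part (a conjugate pair: the negative imaginary part first).


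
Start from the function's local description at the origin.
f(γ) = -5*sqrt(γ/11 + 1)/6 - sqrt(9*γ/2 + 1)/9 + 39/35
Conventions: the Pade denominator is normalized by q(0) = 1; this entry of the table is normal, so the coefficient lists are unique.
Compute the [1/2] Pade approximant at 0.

The Pade approximant has numerator coefficients [107/630, -2946725357/7091912520]; denominator coefficients [1, -769001/1023364, -1453588395/495308176].

Taylor coefficients needed (expand at 0): a_0 = 107/630, a_1 = -19/66, a_2 = 3277/11616, a_3 = -323453/511104.
Write the denominator as Q(γ) = 1 + q1*γ + q2*γ^2. Requiring Q*f - P = O(γ^4) with deg P <= 1 kills the coefficients of γ^2..γ^3 in Q*f:
  γ^2: a_2 + q1*a_1 + q2*a_0 = 0, i.e. 3277/11616 + (-19/66)*q1 + (107/630)*q2 = 0.
  γ^3: a_3 + q1*a_2 + q2*a_1 = 0, i.e. -323453/511104 + (3277/11616)*q1 + (-19/66)*q2 = 0.
Solving this linear system: q1 = -769001/1023364, q2 = -1453588395/495308176.
The numerator is Q*f truncated at degree 1: P0 = a_0 = 107/630; P1 = a_1 + q1*a_0 = -2946725357/7091912520.


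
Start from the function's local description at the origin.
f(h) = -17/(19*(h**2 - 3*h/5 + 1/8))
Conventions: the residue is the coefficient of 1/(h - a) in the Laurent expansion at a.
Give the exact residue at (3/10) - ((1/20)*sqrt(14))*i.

The residue is -((85/133)*sqrt(14))*i.

The factor h**2 - 3*h/5 + 1/8 splits as (h - a)(h - a') with a = (3/10) - ((1/20)*sqrt(14))*i, a' = (3/10) + ((1/20)*sqrt(14))*i. At the order-1 pole a set g(h) = (h - a)*f(h) = [-17/19] / (h - a').
Simple pole: residue = g(a) at a = (3/10) - ((1/20)*sqrt(14))*i, which is -((85/133)*sqrt(14))*i.


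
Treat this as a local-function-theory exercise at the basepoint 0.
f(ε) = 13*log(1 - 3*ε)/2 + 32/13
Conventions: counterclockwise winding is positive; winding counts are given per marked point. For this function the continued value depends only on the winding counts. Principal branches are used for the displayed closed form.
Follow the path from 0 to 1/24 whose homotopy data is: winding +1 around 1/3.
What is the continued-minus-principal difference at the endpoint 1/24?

Continued minus principal equals (13)*pi*i.

The rational part is single-valued and drops out of the difference; each branch term changes only by its own monodromy.
(13/2)*log(1 - ε/(1/3)): each positive loop around 1/3 adds 2*pi*i to the log, so winding +1 contributes (13/2)*(1)*2*pi*i = (13)*pi*i.
Summing the contributions at ε = 1/24 gives (13)*pi*i.


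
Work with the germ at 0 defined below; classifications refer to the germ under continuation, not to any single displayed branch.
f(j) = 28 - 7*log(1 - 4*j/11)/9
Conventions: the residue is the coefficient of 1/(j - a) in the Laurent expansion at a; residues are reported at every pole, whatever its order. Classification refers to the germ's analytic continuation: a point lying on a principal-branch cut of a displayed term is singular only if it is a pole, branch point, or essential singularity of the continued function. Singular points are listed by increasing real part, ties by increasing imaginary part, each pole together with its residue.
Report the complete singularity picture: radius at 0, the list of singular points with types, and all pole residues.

Radius of convergence at 0: 11/4.
At 11/4: a logarithmic branch point.

Branch term (-7/9)*log(1 - j/(11/4)): its argument vanishes at j = 11/4, a logarithmic branch point, modulus 11/4.
The radius of convergence is the smallest modulus among the singular points: 11/4.


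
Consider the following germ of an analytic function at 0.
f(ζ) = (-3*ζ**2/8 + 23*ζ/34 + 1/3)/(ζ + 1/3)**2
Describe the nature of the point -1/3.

The point is a pole of order 2.

The denominator factor ζ + 1/3 vanishes at -1/3 and appears to the power 2; the numerator there equals 9/136, nonzero, and no other factor vanishes.
Hence a pole whose order is the multiplicity, 2.


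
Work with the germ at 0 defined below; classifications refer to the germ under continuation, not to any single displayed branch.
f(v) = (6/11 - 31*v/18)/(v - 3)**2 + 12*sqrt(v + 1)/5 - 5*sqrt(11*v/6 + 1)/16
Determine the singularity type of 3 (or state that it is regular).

The denominator factor v - 3 vanishes at 3 and appears to the power 2; the numerator there equals -305/66, nonzero, and no other factor vanishes.
The branch terms are analytic at this point.
Hence a pole whose order is the multiplicity, 2.

The point is a pole of order 2.


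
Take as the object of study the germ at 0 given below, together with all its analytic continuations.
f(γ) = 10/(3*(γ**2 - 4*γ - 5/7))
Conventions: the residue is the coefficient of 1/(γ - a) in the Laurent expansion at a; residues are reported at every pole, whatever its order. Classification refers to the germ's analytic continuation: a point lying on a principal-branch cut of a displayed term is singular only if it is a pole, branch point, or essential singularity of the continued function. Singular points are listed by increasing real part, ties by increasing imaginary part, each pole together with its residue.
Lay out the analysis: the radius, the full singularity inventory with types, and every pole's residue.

Radius of convergence at 0: -2 + (1/7)*sqrt(231).
At 2 - (1/7)*sqrt(231): a pole of order 1; residue -(5/99)*sqrt(231).
At 2 + (1/7)*sqrt(231): a pole of order 1; residue (5/99)*sqrt(231).

Denominator factor (γ**2 - 4*γ - 5/7): discriminant 132/7, real irrational roots 2 + (1/7)*sqrt(231) and 2 - (1/7)*sqrt(231); poles of order 1, moduli 2 + (1/7)*sqrt(231) and -2 + (1/7)*sqrt(231).
The radius of convergence is the smallest modulus among the singular points: -2 + (1/7)*sqrt(231).
The factor γ**2 - 4*γ - 5/7 splits as (γ - a)(γ - a') with a = 2 - (1/7)*sqrt(231), a' = 2 + (1/7)*sqrt(231). At the order-1 pole a set g(γ) = (γ - a)*f(γ) = [10/3] / (γ - a').
Simple pole: residue = g(a) at a = 2 - (1/7)*sqrt(231), which is -(5/99)*sqrt(231).
The factor γ**2 - 4*γ - 5/7 splits as (γ - a)(γ - a') with a = 2 + (1/7)*sqrt(231), a' = 2 - (1/7)*sqrt(231). At the order-1 pole a set g(γ) = (γ - a)*f(γ) = [10/3] / (γ - a').
Simple pole: residue = g(a) at a = 2 + (1/7)*sqrt(231), which is (5/99)*sqrt(231).
List the singular points by increasing real part (a conjugate pair: the negative imaginary part first).


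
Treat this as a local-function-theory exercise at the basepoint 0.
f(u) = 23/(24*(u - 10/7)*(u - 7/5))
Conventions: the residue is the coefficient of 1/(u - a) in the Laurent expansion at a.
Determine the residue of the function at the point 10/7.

The residue is 805/24.

At the order-1 pole 10/7 set g(u) = (u - (10/7))*f(u) = 23/(24*(u - 7/5)).
Simple pole: residue = g(a) at a = 10/7, which is 805/24.


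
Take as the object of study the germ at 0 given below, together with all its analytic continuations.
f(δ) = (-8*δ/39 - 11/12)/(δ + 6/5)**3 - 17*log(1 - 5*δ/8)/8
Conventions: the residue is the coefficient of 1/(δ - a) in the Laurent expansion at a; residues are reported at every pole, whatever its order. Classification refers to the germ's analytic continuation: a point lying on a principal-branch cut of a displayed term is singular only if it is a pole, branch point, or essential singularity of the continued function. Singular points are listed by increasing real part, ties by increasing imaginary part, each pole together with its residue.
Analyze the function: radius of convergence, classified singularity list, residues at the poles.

Denominator factor (δ + 6/5)^3: pole of order 3 at -6/5, modulus 6/5.
Branch term (-17/8)*log(1 - δ/(8/5)): its argument vanishes at δ = 8/5, a logarithmic branch point, modulus 8/5.
The radius of convergence is the smallest modulus among the singular points: 6/5.
The branch term is analytic at -6/5 and contributes nothing to the residue; only the rational part matters.
At the order-3 pole -6/5 set g(δ) = (δ - (-6/5))^3*(rational part) = -8*δ/39 - 11/12.
Order-3 pole: residue = g''(a)/2; g''(-6/5) = 0, so the residue is 0.
List the singular points by increasing real part (a conjugate pair: the negative imaginary part first).

Radius of convergence at 0: 6/5.
At -6/5: a pole of order 3; residue 0.
At 8/5: a logarithmic branch point.


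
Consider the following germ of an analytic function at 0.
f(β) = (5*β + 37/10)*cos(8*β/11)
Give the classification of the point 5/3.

There is no denominator, hence no pole anywhere.
The factor cos(8*β/11) is entire.
So the germ continues analytically to 5/3.

The point is a regular point.


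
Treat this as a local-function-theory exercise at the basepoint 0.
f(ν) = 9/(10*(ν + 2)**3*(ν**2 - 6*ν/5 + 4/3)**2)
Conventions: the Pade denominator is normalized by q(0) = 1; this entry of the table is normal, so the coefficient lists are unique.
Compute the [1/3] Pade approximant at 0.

Taylor coefficients needed (expand at 0): a_0 = 81/1280, a_1 = 243/12800, a_2 = -2187/128000, a_3 = -87399/1280000, a_4 = -87237/2560000.
Write the denominator as Q(ν) = 1 + q1*ν + q2*ν^2 + q3*ν^3. Requiring Q*f - P = O(ν^5) with deg P <= 1 kills the coefficients of ν^2..ν^4 in Q*f:
  ν^2: a_2 + q1*a_1 + q2*a_0 = 0, i.e. -2187/128000 + (243/12800)*q1 + (81/1280)*q2 = 0.
  ν^3: a_3 + q1*a_2 + q2*a_1 + q3*a_0 = 0, i.e. -87399/1280000 + (-2187/128000)*q1 + (243/12800)*q2 + (81/1280)*q3 = 0.
  ν^4: a_4 + q1*a_3 + q2*a_2 + q3*a_1 = 0, i.e. -87237/2560000 + (-87399/1280000)*q1 + (-2187/128000)*q2 + (243/12800)*q3 = 0.
Solving this linear system: q1 = -156/445, q2 = 3339/8900, q3 = 7759/8900.
The numerator is Q*f truncated at degree 1: P0 = a_0 = 81/1280; P1 = a_1 + q1*a_0 = -729/227840.

The Pade approximant has numerator coefficients [81/1280, -729/227840]; denominator coefficients [1, -156/445, 3339/8900, 7759/8900].


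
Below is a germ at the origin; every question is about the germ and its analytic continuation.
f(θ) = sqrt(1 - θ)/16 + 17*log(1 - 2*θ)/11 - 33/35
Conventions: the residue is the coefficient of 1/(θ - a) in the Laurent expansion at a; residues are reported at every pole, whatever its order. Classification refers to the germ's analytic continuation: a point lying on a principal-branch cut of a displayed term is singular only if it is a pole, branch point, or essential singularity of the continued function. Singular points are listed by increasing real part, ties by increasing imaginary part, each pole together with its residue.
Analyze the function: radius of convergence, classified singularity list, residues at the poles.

Radius of convergence at 0: 1/2.
At 1/2: a logarithmic branch point.
At 1: an algebraic (square-root) branch point.

Branch term (1/16)*sqrt(1 - θ/(1)): its argument vanishes at θ = 1, a square-root branch point, modulus 1.
Branch term (17/11)*log(1 - θ/(1/2)): its argument vanishes at θ = 1/2, a logarithmic branch point, modulus 1/2.
The radius of convergence is the smallest modulus among the singular points: 1/2.
List the singular points by increasing real part (a conjugate pair: the negative imaginary part first).


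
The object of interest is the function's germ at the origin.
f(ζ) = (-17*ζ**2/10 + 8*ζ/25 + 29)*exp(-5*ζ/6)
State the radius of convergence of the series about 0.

The radius of convergence is infinite.

The factor exp(-5*ζ/6) is entire and contributes no finite singular point.
The polynomial part has no poles.
No finite singular points: the Taylor series at 0 converges everywhere.


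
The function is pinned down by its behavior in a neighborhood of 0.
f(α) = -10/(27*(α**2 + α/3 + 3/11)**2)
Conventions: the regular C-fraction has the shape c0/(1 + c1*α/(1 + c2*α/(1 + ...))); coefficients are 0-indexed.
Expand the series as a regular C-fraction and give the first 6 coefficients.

Taylor coefficients (expand at 0): a_0 = -1210/243, a_1 = 26620/2187, a_2 = 93170/6561, a_3 = -17276380/177147, a_4 = 113028520/1594323, a_5 = 1897180780/4782969.
c0 = a_0 = -1210/243. Peel one level at a time: if S = 1 + c*α/S' with S'(0) = 1, then c is the α-coefficient of S and S' = c*α/(S - 1).
S_1 = c0/f = 1 + (22/9)*α + (715/81)*α^2 + ...; c1 = 22/9.
S_2 = c1*α/(S_1 - 1) = 1 + (-65/18)*α + (3037/324)*α^2 + ...; c2 = -65/18.
S_3 = c2*α/(S_2 - 1) = 1 + (3037/1170)*α + (-2079/4225)*α^2 + ...; c3 = 3037/1170.
S_4 = c3*α/(S_3 - 1) = 1 + (37422/197405)*α + (-6939108/9223369)*α^2 + ...; c4 = 37422/197405.
S_5 = c4*α/(S_4 - 1) = 1 + (84370/21259)*α + ...; c5 = 84370/21259.

The regular C-fraction coefficients are [-1210/243, 22/9, -65/18, 3037/1170, 37422/197405, 84370/21259].


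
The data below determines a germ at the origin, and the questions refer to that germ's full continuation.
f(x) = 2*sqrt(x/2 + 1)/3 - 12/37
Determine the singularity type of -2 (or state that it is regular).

The point is an algebraic (square-root) branch point.

The term (2/3)*sqrt(1 - x/(-2)) has argument 1 - -2/(-2) = 0 at -2: a square-root (algebraic, two-sheeted) branch point; the remaining terms are analytic or single-valued there.


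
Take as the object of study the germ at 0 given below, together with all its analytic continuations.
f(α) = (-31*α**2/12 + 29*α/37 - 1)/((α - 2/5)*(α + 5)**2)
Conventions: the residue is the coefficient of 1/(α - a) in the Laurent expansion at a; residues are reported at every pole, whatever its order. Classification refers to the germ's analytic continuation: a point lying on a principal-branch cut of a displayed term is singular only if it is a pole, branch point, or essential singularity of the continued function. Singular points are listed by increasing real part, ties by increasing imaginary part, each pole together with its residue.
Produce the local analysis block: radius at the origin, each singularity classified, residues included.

Radius of convergence at 0: 2/5.
At -5: a pole of order 2; residue -823955/323676.
At 2/5: a pole of order 1; residue -3052/80919.

Denominator factor (α - 2/5): pole of order 1 at 2/5, modulus 2/5.
Denominator factor (α + 5)^2: pole of order 2 at -5, modulus 5.
The radius of convergence is the smallest modulus among the singular points: 2/5.
At the order-2 pole -5 set g(α) = (α - (-5))^2*f(α) = (-31*α**2/12 + 29*α/37 - 1)/(α - 2/5).
Order-2 pole: residue = g'(a); g'(-5) = -823955/323676, so the residue is -823955/323676.
At the order-1 pole 2/5 set g(α) = (α - (2/5))*f(α) = (-31*α**2/12 + 29*α/37 - 1)/(α + 5)**2.
Simple pole: residue = g(a) at a = 2/5, which is -3052/80919.
List the singular points by increasing real part (a conjugate pair: the negative imaginary part first).


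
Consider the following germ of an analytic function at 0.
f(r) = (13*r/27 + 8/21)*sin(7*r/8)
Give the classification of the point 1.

There is no denominator, hence no pole anywhere.
The factor sin(7*r/8) is entire.
So the germ continues analytically to 1.

The point is a regular point.


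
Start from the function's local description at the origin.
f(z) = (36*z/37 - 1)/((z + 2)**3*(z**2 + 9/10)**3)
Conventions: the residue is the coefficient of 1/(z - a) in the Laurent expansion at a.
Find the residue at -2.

At the order-3 pole -2 set g(z) = (z - (-2))^3*f(z) = (36*z/37 - 1)/(z**2 + 9/10)**3.
Order-3 pole: residue = g''(a)/2; g''(-2) = -1348980000/10451584213, so the residue is -674490000/10451584213.

The residue is -674490000/10451584213.


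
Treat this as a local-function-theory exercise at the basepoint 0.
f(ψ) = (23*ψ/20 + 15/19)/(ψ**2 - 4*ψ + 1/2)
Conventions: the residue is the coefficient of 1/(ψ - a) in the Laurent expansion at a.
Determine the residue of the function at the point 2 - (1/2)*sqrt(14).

The residue is 23/40 - (587/2660)*sqrt(14).

The factor ψ**2 - 4*ψ + 1/2 splits as (ψ - a)(ψ - a') with a = 2 - (1/2)*sqrt(14), a' = 2 + (1/2)*sqrt(14). At the order-1 pole a set g(ψ) = (ψ - a)*f(ψ) = [23*ψ/20 + 15/19] / (ψ - a').
Simple pole: residue = g(a) at a = 2 - (1/2)*sqrt(14), which is 23/40 - (587/2660)*sqrt(14).


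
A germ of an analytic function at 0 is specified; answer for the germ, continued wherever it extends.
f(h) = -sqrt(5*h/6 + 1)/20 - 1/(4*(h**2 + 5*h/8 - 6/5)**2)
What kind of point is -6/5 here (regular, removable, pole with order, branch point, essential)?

The point is an algebraic (square-root) branch point.

The term (-1/20)*sqrt(1 - h/(-6/5)) has argument 1 - -6/5/(-6/5) = 0 at -6/5: a square-root (algebraic, two-sheeted) branch point; the remaining terms are analytic or single-valued there.


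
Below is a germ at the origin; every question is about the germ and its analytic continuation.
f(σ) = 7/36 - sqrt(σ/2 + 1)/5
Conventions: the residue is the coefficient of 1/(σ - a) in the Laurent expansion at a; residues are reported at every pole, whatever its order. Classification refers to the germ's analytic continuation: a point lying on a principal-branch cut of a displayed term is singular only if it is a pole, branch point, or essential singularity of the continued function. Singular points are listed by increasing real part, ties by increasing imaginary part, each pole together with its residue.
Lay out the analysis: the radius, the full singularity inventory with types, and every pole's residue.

Radius of convergence at 0: 2.
At -2: an algebraic (square-root) branch point.

Branch term (-1/5)*sqrt(1 - σ/(-2)): its argument vanishes at σ = -2, a square-root branch point, modulus 2.
The radius of convergence is the smallest modulus among the singular points: 2.


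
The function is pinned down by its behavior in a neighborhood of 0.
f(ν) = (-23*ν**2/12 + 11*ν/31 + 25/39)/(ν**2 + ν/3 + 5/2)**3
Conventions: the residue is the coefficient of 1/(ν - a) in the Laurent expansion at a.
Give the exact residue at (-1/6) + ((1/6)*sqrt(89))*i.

The factor ν**2 + ν/3 + 5/2 splits as (ν - a)(ν - a') with a = (-1/6) + ((1/6)*sqrt(89))*i, a' = (-1/6) - ((1/6)*sqrt(89))*i. At the order-3 pole a set g(ν) = (ν - a)^3*f(ν) = [-23*ν**2/12 + 11*ν/31 + 25/39] / (ν - a')^3.
Order-3 pole: residue = g''(a)/2; g''((-1/6) + ((1/6)*sqrt(89))*i) = ((1234881/284102507)*sqrt(89))*i, so the residue is ((1234881/568205014)*sqrt(89))*i.

The residue is ((1234881/568205014)*sqrt(89))*i.


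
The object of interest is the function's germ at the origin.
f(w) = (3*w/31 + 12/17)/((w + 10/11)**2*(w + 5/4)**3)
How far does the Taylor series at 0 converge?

Denominator factor (w + 5/4)^3: pole of order 3 at -5/4, modulus 5/4.
Denominator factor (w + 10/11)^2: pole of order 2 at -10/11, modulus 10/11.
The radius of convergence is the smallest modulus among the singular points: 10/11.

The radius of convergence is 10/11.


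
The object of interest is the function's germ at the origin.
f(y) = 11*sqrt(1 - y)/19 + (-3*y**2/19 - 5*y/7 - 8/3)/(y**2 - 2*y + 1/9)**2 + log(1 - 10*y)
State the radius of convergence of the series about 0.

The radius of convergence is 1 - (2/3)*sqrt(2).

Denominator factor (y**2 - 2*y + 1/9)^2: discriminant 32/9, real irrational roots 1 + (2/3)*sqrt(2) and 1 - (2/3)*sqrt(2); poles of order 2, moduli 1 + (2/3)*sqrt(2) and 1 - (2/3)*sqrt(2).
Branch term (1)*log(1 - y/(1/10)): its argument vanishes at y = 1/10, a logarithmic branch point, modulus 1/10.
Branch term (11/19)*sqrt(1 - y/(1)): its argument vanishes at y = 1, a square-root branch point, modulus 1.
The radius of convergence is the smallest modulus among the singular points: 1 - (2/3)*sqrt(2).


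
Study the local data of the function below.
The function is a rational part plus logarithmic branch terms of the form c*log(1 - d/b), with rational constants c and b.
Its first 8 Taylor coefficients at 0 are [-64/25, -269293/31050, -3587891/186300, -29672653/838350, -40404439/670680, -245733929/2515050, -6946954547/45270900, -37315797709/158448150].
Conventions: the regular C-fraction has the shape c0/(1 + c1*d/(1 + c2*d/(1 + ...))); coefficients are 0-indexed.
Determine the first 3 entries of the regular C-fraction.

Taylor coefficients (read off): a_0 = -64/25, a_1 = -269293/31050, a_2 = -3587891/186300.
c0 = a_0 = -64/25. Peel one level at a time: if S = 1 + c*d/S' with S'(0) = 1, then c is the d-coefficient of S and S' = c*d/(S - 1).
S_1 = c0/f = 1 + (-269293/79488)*d + (24986339881/6318342144)*d^2 + ...; c1 = -269293/79488.
S_2 = c1*d/(S_1 - 1) = 1 + (24986339881/21405561984)*d + ...; c2 = 24986339881/21405561984.

The regular C-fraction coefficients are [-64/25, -269293/79488, 24986339881/21405561984].


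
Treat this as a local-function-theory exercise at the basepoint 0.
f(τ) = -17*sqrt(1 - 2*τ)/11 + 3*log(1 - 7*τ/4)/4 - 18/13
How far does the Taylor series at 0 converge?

The radius of convergence is 1/2.

Branch term (3/4)*log(1 - τ/(4/7)): its argument vanishes at τ = 4/7, a logarithmic branch point, modulus 4/7.
Branch term (-17/11)*sqrt(1 - τ/(1/2)): its argument vanishes at τ = 1/2, a square-root branch point, modulus 1/2.
The radius of convergence is the smallest modulus among the singular points: 1/2.


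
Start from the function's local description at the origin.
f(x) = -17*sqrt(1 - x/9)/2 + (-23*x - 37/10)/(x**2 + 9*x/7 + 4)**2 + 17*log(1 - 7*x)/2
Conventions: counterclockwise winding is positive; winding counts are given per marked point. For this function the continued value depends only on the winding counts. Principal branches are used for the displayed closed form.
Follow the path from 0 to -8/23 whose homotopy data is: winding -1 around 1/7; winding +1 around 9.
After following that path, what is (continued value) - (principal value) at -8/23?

The rational part is single-valued and drops out of the difference; each branch term changes only by its own monodromy.
(17/2)*log(1 - x/(1/7)): each positive loop around 1/7 adds 2*pi*i to the log, so winding -1 contributes (17/2)*(-1)*2*pi*i = -(17)*pi*i.
(-17/2)*sqrt(1 - x/(9)): winding +1 is odd, the square root flips sign, contributing -2*(-17/2)*sqrt(1 - (-8/23)/(9)) = -2*(-17/2)*sqrt(215/207) = (17/69)*sqrt(4945).
Summing the contributions at x = -8/23 gives ((17/69)*sqrt(4945)) - ((17)*pi)*i.

Continued minus principal equals ((17/69)*sqrt(4945)) - ((17)*pi)*i.


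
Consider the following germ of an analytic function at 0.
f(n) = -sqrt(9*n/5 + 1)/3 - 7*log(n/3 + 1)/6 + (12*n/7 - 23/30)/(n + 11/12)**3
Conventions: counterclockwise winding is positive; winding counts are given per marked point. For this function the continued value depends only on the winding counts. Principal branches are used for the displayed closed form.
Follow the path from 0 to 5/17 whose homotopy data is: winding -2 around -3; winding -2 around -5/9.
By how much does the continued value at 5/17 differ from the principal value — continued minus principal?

The rational part is single-valued and drops out of the difference; each branch term changes only by its own monodromy.
(-1/3)*sqrt(1 - n/(-5/9)): winding -2 is even, the square root returns to the same sheet, contribution 0.
(-7/6)*log(1 - n/(-3)): each positive loop around -3 adds 2*pi*i to the log, so winding -2 contributes (-7/6)*(-2)*2*pi*i = (14/3)*pi*i.
Summing the contributions at n = 5/17 gives (14/3)*pi*i.

Continued minus principal equals (14/3)*pi*i.


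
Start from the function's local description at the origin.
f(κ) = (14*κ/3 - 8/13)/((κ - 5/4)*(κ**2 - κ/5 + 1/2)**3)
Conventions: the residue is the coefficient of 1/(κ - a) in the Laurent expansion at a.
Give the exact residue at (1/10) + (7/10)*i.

The residue is (-416768/951171) + (8607804232/15986330997)*i.

The factor κ**2 - κ/5 + 1/2 splits as (κ - a)(κ - a') with a = (1/10) + (7/10)*i, a' = (1/10) - (7/10)*i. At the order-3 pole a set g(κ) = (κ - a)^3*f(κ) = [(14*κ/3 - 8/13)/(κ - 5/4)] / (κ - a')^3.
Order-3 pole: residue = g''(a)/2; g''((1/10) + (7/10)*i) = (-833536/951171) + (17215608464/15986330997)*i, so the residue is (-416768/951171) + (8607804232/15986330997)*i.


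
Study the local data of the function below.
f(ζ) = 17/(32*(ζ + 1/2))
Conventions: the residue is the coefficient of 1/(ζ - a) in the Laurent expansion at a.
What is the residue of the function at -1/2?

The residue is 17/32.

At the order-1 pole -1/2 set g(ζ) = (ζ - (-1/2))*f(ζ) = 17/32.
Simple pole: residue = g(a) at a = -1/2, which is 17/32.


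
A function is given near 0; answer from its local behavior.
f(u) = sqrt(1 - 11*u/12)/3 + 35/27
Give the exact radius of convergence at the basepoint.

Branch term (1/3)*sqrt(1 - u/(12/11)): its argument vanishes at u = 12/11, a square-root branch point, modulus 12/11.
The radius of convergence is the smallest modulus among the singular points: 12/11.

The radius of convergence is 12/11.
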